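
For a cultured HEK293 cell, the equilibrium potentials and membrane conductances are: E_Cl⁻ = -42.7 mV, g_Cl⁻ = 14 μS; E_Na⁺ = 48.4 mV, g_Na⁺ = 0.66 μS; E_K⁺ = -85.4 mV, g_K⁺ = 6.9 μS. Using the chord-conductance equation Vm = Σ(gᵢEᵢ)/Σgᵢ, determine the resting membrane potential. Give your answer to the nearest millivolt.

Σ gᵢEᵢ = 14·(-42.7) + 0.66·(48.4) + 6.9·(-85.4) = -1155.12
Σ gᵢ = 14 + 0.66 + 6.9 = 21.56
Vm = -1155.12 / 21.56 = -53.58 mV

-54 mV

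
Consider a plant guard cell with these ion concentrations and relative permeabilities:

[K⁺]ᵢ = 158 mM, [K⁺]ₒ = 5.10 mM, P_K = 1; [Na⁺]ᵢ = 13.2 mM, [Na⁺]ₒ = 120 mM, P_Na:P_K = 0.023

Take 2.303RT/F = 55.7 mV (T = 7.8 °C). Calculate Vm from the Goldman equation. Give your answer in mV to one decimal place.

-72.6 mV

Vm = 55.7 · log₁₀[(Σ P·[cation]ₒ + Σ P·[anion]ᵢ) / (Σ P·[cation]ᵢ + Σ P·[anion]ₒ)]
Numerator = 1×5.10 + 0.023×120 = 7.86
Denominator = 1×158 + 0.023×13.2 = 158.3
Vm = 55.7 · log₁₀(0.049651) = 55.7 × (-1.3041) = -72.64 mV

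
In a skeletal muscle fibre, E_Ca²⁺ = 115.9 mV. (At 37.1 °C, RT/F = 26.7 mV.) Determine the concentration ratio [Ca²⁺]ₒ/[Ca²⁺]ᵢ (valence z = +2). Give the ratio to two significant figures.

ln([out]/[in]) = E·z/(26.7) = 115.9 × 2 / 26.7 = 8.6816
[out]/[in] = e^(8.6816) = 5894

5900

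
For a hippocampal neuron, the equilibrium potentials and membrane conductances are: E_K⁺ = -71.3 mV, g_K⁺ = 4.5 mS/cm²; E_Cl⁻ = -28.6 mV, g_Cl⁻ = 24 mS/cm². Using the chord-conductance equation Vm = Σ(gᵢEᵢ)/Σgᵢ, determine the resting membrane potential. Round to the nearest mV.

-35 mV

Σ gᵢEᵢ = 4.5·(-71.3) + 24·(-28.6) = -1007.25
Σ gᵢ = 4.5 + 24 = 28.5
Vm = -1007.25 / 28.5 = -35.34 mV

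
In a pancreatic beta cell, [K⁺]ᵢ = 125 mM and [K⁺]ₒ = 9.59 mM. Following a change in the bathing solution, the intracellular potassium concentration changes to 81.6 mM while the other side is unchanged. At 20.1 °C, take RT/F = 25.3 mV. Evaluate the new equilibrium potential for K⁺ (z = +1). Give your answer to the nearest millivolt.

-54 mV

After the shift: [K⁺]_out = 9.59, [K⁺]_in = 81.6 mM.
E_new = (25.3/1)·ln(9.59/81.6) = 25.30 · (-2.1411) = -54.17 mV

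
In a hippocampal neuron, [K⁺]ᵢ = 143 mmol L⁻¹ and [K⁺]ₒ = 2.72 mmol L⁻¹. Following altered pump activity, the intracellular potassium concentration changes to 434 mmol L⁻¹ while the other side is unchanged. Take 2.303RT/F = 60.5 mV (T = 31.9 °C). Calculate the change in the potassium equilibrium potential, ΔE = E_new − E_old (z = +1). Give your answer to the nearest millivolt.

E_old = (60.5/1)·log₁₀(2.72/143) = -104.11 mV
E_new = (60.5/1)·log₁₀(2.72/434) = -133.28 mV
ΔE = -133.28 − (-104.11) = -29.17 mV

-29 mV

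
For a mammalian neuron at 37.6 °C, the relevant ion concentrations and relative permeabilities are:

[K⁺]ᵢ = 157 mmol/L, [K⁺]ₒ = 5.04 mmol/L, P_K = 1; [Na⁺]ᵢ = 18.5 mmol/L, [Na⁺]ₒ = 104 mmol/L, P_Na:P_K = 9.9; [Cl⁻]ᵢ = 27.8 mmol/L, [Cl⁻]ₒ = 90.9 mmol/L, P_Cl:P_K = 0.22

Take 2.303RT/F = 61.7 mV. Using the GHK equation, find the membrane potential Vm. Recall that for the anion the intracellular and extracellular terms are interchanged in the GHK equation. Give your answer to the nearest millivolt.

Vm = 61.7 · log₁₀[(Σ P·[cation]ₒ + Σ P·[anion]ᵢ) / (Σ P·[cation]ᵢ + Σ P·[anion]ₒ)]
Numerator = 1×5.04 + 9.9×104 + 0.22×27.8 = 1041
Denominator = 1×157 + 9.9×18.5 + 0.22×90.9 = 360.1
Vm = 61.7 · log₁₀(2.8898) = 61.7 × (0.4609) = 28.44 mV

28 mV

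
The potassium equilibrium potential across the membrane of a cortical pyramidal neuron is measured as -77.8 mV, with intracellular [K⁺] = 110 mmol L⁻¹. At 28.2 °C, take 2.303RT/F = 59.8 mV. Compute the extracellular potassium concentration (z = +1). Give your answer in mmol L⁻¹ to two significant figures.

5.5 mmol L⁻¹

Nernst: E = (59.8/1) · log₁₀([out]/[in]), so log₁₀([out]/[in]) = -77.8 × 1 / 59.8 = -1.3010.
[out]/[in] = 10^(-1.3010) = 0.05.
[out] = 0.05 × 110 = 5.5 mmol L⁻¹.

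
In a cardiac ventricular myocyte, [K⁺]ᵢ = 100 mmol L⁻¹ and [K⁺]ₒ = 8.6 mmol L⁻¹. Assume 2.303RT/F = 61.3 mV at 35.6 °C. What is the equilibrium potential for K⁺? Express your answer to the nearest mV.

E = (61.3/z) · log₁₀([K⁺]_out/[K⁺]_in) with z = +1.
= (61.3/1) · log₁₀(8.6/100) = 61.30 · log₁₀(0.086)
= 61.30 · (-1.0655) = -65.32 mV

-65 mV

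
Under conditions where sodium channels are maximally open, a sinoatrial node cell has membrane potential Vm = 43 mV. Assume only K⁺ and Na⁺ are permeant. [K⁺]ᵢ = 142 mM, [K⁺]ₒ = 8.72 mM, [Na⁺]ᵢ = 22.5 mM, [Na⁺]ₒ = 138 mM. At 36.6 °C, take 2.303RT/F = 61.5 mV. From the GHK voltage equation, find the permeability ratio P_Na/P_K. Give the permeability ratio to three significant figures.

Let α = P_Na/P_K. GHK: Vm = 61.5·log₁₀[(Kₒ + α·Naₒ)/(Kᵢ + α·Naᵢ)].
10^(Vm/61.5) = 10^(43.0/61.5) = 5.0025
So 5.0025·(Kᵢ + α·Naᵢ) = Kₒ + α·Naₒ → α = (5.0025·142.0 − 8.72) / (138.0 − 5.0025·22.5)
α = (710.4 − 8.72) / (138.0 − 112.6) = 701.6/25.44 = 27.58

27.6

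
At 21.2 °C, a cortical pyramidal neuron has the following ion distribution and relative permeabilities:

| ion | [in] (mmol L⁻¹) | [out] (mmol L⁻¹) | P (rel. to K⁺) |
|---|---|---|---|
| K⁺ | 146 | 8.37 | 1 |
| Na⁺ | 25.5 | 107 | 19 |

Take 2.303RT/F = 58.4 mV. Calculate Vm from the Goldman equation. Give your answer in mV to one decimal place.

29.8 mV

Vm = 58.4 · log₁₀[(Σ P·[cation]ₒ + Σ P·[anion]ᵢ) / (Σ P·[cation]ᵢ + Σ P·[anion]ₒ)]
Numerator = 1×8.37 + 19×107 = 2041
Denominator = 1×146 + 19×25.5 = 630.5
Vm = 58.4 · log₁₀(3.2377) = 58.4 × (0.5102) = 29.80 mV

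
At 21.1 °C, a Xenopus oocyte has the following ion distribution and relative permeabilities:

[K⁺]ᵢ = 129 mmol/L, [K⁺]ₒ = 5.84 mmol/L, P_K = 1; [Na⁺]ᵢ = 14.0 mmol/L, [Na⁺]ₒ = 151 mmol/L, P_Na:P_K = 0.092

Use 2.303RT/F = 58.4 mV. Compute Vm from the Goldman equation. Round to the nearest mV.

-48 mV

Vm = 58.4 · log₁₀[(Σ P·[cation]ₒ + Σ P·[anion]ᵢ) / (Σ P·[cation]ᵢ + Σ P·[anion]ₒ)]
Numerator = 1×5.84 + 0.092×151 = 19.73
Denominator = 1×129 + 0.092×14.0 = 130.3
Vm = 58.4 · log₁₀(0.15145) = 58.4 × (-0.8197) = -47.87 mV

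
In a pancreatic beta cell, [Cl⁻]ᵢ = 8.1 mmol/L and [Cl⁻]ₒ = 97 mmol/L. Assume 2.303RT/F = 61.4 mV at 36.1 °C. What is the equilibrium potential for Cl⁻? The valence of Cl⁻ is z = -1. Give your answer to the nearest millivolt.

-66 mV

E = (61.4/z) · log₁₀([Cl⁻]_out/[Cl⁻]_in) with z = -1.
For an anion, dividing by z = -1 reverses the sign.
= (61.4/-1) · log₁₀(97/8.1) = -61.40 · log₁₀(11.98)
= -61.40 · (1.0783) = -66.21 mV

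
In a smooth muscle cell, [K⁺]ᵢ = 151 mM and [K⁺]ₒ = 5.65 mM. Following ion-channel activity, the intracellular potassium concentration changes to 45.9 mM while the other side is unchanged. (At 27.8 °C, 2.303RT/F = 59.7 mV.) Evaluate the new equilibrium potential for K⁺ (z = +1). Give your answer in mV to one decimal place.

-54.3 mV

After the shift: [K⁺]_out = 5.65, [K⁺]_in = 45.9 mM.
E_new = (59.7/1)·log₁₀(5.65/45.9) = 59.70 · (-0.9098) = -54.31 mV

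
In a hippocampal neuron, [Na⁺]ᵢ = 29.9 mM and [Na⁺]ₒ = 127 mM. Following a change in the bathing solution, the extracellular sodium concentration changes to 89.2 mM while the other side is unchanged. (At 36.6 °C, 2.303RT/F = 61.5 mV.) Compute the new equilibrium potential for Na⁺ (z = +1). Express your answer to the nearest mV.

After the shift: [Na⁺]_out = 89.2, [Na⁺]_in = 29.9 mM.
E_new = (61.5/1)·log₁₀(89.2/29.9) = 61.50 · (0.4747) = 29.19 mV

29 mV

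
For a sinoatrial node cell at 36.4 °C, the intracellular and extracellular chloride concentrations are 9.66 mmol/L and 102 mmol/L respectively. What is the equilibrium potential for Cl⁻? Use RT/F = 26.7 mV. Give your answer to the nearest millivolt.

-63 mV

E = (26.7/z) · ln([Cl⁻]_out/[Cl⁻]_in) with z = -1.
For an anion, dividing by z = -1 reverses the sign.
= (26.7/-1) · ln(102/9.66) = -26.70 · ln(10.56)
= -26.70 · (2.3570) = -62.93 mV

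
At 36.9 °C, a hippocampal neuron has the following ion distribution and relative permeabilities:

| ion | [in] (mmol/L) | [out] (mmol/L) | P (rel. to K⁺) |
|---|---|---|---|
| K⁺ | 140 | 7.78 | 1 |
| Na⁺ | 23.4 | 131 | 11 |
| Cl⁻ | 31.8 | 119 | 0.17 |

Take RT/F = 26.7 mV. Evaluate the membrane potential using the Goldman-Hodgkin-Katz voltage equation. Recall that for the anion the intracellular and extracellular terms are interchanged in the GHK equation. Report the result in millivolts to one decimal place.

Vm = 26.7 · ln[(Σ P·[cation]ₒ + Σ P·[anion]ᵢ) / (Σ P·[cation]ᵢ + Σ P·[anion]ₒ)]
Numerator = 1×7.78 + 11×131 + 0.17×31.8 = 1454
Denominator = 1×140 + 11×23.4 + 0.17×119 = 417.6
Vm = 26.7 · ln(3.482) = 26.7 × (1.2476) = 33.31 mV

33.3 mV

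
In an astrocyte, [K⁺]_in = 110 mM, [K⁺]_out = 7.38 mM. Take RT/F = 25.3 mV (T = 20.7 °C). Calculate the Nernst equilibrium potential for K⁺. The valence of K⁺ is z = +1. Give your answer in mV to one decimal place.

-68.4 mV

E = (25.3/z) · ln([K⁺]_out/[K⁺]_in) with z = +1.
= (25.3/1) · ln(7.38/110) = 25.30 · ln(0.06709)
= 25.30 · (-2.7017) = -68.35 mV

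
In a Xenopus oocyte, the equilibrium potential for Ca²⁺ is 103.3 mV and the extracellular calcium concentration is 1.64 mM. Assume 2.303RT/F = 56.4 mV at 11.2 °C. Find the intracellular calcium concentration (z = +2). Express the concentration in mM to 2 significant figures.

0.00036 mM

Nernst: E = (56.4/2) · log₁₀([out]/[in]), so log₁₀([out]/[in]) = 103.3 × 2 / 56.4 = 3.6631.
[out]/[in] = 10^(3.6631) = 4604.
[in] = 1.64 / 4604 = 0.0003562 mM.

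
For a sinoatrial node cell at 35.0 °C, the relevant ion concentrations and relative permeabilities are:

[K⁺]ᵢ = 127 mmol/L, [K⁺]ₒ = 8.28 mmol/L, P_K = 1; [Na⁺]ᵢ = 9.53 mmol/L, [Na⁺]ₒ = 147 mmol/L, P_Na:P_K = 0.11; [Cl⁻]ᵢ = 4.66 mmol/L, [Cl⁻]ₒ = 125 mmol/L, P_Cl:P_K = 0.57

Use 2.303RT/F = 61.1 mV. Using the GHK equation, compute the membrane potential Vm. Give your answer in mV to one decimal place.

Vm = 61.1 · log₁₀[(Σ P·[cation]ₒ + Σ P·[anion]ᵢ) / (Σ P·[cation]ᵢ + Σ P·[anion]ₒ)]
Numerator = 1×8.28 + 0.11×147 + 0.57×4.66 = 27.11
Denominator = 1×127 + 0.11×9.53 + 0.57×125 = 199.3
Vm = 61.1 · log₁₀(0.13601) = 61.1 × (-0.8664) = -52.94 mV

-52.9 mV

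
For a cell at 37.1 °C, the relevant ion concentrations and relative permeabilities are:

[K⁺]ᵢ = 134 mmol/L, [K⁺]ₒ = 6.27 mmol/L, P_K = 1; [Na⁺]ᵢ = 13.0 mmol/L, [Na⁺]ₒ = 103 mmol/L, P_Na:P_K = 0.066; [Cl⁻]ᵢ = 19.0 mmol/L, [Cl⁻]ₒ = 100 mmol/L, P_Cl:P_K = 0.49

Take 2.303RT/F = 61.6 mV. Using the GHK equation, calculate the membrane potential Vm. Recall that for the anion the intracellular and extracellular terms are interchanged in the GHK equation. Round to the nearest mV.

-56 mV

Vm = 61.6 · log₁₀[(Σ P·[cation]ₒ + Σ P·[anion]ᵢ) / (Σ P·[cation]ᵢ + Σ P·[anion]ₒ)]
Numerator = 1×6.27 + 0.066×103 + 0.49×19.0 = 22.38
Denominator = 1×134 + 0.066×13.0 + 0.49×100 = 183.9
Vm = 61.6 · log₁₀(0.12171) = 61.6 × (-0.9147) = -56.34 mV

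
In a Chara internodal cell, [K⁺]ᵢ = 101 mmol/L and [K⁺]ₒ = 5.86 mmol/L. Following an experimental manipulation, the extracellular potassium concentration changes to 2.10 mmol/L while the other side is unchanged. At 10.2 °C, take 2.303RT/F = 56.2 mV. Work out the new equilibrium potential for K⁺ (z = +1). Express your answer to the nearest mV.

After the shift: [K⁺]_out = 2.10, [K⁺]_in = 101 mmol/L.
E_new = (56.2/1)·log₁₀(2.10/101) = 56.20 · (-1.6821) = -94.53 mV

-95 mV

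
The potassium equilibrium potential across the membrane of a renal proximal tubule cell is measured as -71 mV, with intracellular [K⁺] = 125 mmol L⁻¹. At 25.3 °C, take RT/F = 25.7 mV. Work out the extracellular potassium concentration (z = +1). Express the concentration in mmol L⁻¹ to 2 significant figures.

Nernst: E = (25.7/1) · ln([out]/[in]), so ln([out]/[in]) = -71.0 × 1 / 25.7 = -2.7626.
[out]/[in] = e^(-2.7626) = 0.06312.
[out] = 0.06312 × 125 = 7.891 mmol L⁻¹.

7.9 mmol L⁻¹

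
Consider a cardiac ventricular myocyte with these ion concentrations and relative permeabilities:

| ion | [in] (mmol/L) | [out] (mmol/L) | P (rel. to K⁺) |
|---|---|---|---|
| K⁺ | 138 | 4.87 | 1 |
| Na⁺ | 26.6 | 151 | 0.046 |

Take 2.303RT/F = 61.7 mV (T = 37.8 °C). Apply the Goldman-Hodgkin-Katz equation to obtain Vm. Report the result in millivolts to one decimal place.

Vm = 61.7 · log₁₀[(Σ P·[cation]ₒ + Σ P·[anion]ᵢ) / (Σ P·[cation]ᵢ + Σ P·[anion]ₒ)]
Numerator = 1×4.87 + 0.046×151 = 11.82
Denominator = 1×138 + 0.046×26.6 = 139.2
Vm = 61.7 · log₁₀(0.084871) = 61.7 × (-1.0712) = -66.10 mV

-66.1 mV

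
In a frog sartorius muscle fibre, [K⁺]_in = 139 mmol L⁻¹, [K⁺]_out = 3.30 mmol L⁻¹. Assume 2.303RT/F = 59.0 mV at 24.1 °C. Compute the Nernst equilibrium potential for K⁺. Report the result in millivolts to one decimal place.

-95.8 mV

E = (59.0/z) · log₁₀([K⁺]_out/[K⁺]_in) with z = +1.
= (59.0/1) · log₁₀(3.30/139) = 59.00 · log₁₀(0.02374)
= 59.00 · (-1.6245) = -95.85 mV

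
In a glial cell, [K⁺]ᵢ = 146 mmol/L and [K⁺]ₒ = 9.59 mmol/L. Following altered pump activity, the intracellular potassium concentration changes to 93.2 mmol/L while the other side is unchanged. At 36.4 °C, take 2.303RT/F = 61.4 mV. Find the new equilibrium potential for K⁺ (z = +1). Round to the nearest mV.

-61 mV

After the shift: [K⁺]_out = 9.59, [K⁺]_in = 93.2 mmol/L.
E_new = (61.4/1)·log₁₀(9.59/93.2) = 61.40 · (-0.9876) = -60.64 mV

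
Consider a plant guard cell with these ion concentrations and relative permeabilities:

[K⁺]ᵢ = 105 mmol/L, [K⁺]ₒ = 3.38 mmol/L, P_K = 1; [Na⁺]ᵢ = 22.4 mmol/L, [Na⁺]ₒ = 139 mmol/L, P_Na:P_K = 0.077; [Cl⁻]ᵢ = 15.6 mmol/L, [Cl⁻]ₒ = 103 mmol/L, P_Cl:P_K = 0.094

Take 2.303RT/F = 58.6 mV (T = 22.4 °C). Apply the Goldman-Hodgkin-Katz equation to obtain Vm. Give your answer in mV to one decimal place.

-51.2 mV

Vm = 58.6 · log₁₀[(Σ P·[cation]ₒ + Σ P·[anion]ᵢ) / (Σ P·[cation]ᵢ + Σ P·[anion]ₒ)]
Numerator = 1×3.38 + 0.077×139 + 0.094×15.6 = 15.55
Denominator = 1×105 + 0.077×22.4 + 0.094×103 = 116.4
Vm = 58.6 · log₁₀(0.13358) = 58.6 × (-0.8743) = -51.23 mV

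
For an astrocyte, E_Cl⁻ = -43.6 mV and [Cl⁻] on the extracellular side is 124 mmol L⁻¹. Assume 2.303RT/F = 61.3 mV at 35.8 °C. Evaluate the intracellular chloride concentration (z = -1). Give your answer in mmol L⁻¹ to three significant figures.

Nernst: E = (61.3/-1) · log₁₀([out]/[in]), so log₁₀([out]/[in]) = -43.6 × -1 / 61.3 = 0.7113.
[out]/[in] = 10^(0.7113) = 5.143.
[in] = 124 / 5.143 = 24.11 mmol L⁻¹.

24.1 mmol L⁻¹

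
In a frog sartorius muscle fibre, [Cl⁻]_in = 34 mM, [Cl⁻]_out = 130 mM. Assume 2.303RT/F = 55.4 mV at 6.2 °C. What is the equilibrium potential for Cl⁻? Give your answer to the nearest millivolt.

E = (55.4/z) · log₁₀([Cl⁻]_out/[Cl⁻]_in) with z = -1.
For an anion, dividing by z = -1 reverses the sign.
= (55.4/-1) · log₁₀(130/34) = -55.40 · log₁₀(3.824)
= -55.40 · (0.5825) = -32.27 mV

-32 mV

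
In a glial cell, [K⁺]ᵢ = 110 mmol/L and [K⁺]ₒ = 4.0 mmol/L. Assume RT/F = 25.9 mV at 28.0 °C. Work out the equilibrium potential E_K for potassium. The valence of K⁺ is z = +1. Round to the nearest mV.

E = (25.9/z) · ln([K⁺]_out/[K⁺]_in) with z = +1.
= (25.9/1) · ln(4.0/110) = 25.90 · ln(0.03636)
= 25.90 · (-3.3142) = -85.84 mV

-86 mV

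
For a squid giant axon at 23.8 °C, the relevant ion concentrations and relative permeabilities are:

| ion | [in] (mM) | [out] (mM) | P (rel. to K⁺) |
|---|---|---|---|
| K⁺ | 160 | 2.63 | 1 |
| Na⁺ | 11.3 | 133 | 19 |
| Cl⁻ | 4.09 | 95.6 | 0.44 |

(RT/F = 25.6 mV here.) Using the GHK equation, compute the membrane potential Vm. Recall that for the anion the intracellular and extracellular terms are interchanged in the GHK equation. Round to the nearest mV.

Vm = 25.6 · ln[(Σ P·[cation]ₒ + Σ P·[anion]ᵢ) / (Σ P·[cation]ᵢ + Σ P·[anion]ₒ)]
Numerator = 1×2.63 + 19×133 + 0.44×4.09 = 2531
Denominator = 1×160 + 19×11.3 + 0.44×95.6 = 416.8
Vm = 25.6 · ln(6.074) = 25.6 × (1.8040) = 46.18 mV

46 mV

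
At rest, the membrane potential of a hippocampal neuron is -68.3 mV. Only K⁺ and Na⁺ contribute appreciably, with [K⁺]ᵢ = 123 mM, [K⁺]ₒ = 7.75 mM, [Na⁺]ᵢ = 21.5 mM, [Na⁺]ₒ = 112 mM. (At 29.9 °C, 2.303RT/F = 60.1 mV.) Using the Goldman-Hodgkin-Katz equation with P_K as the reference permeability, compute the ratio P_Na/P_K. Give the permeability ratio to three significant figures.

0.0112

Let α = P_Na/P_K. GHK: Vm = 60.1·log₁₀[(Kₒ + α·Naₒ)/(Kᵢ + α·Naᵢ)].
10^(Vm/60.1) = 10^(-68.3/60.1) = 0.07304
So 0.07304·(Kᵢ + α·Naᵢ) = Kₒ + α·Naₒ → α = (0.07304·123.0 − 7.75) / (112.0 − 0.07304·21.5)
α = (8.984 − 7.75) / (112.0 − 1.57) = 1.234/110.4 = 0.01117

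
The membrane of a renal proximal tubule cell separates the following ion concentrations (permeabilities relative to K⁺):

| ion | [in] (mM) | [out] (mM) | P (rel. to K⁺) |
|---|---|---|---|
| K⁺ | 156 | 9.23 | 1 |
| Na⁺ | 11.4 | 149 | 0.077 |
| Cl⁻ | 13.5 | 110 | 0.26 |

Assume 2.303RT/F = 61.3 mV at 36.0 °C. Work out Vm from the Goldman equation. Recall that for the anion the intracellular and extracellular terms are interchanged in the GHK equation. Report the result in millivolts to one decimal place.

-54.2 mV

Vm = 61.3 · log₁₀[(Σ P·[cation]ₒ + Σ P·[anion]ᵢ) / (Σ P·[cation]ᵢ + Σ P·[anion]ₒ)]
Numerator = 1×9.23 + 0.077×149 + 0.26×13.5 = 24.21
Denominator = 1×156 + 0.077×11.4 + 0.26×110 = 185.5
Vm = 61.3 · log₁₀(0.13054) = 61.3 × (-0.8842) = -54.20 mV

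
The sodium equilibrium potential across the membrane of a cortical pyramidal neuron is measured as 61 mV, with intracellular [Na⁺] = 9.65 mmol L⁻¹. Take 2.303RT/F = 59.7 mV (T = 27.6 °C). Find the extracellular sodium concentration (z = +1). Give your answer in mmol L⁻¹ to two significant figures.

100 mmol L⁻¹

Nernst: E = (59.7/1) · log₁₀([out]/[in]), so log₁₀([out]/[in]) = 61.0 × 1 / 59.7 = 1.0218.
[out]/[in] = 10^(1.0218) = 10.51.
[out] = 10.51 × 9.65 = 101.5 mmol L⁻¹.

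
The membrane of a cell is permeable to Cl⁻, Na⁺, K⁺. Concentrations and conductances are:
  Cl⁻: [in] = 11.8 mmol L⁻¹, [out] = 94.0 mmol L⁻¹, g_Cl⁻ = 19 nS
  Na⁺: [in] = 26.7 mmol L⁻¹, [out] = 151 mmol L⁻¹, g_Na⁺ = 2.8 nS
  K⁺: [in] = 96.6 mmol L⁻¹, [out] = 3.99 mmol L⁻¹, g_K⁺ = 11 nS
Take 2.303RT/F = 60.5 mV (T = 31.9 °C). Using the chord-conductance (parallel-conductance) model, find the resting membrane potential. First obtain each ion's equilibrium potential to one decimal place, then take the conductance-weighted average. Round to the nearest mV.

-56 mV

E_Cl⁻ = (60.5/-1)·log₁₀(94.0/11.8) = -54.5 mV
E_Na⁺ = (60.5/1)·log₁₀(151/26.7) = 45.5 mV
E_K⁺ = (60.5/1)·log₁₀(3.99/96.6) = -83.7 mV
Vm = (Σ gᵢEᵢ)/(Σ gᵢ) = (19·-54.5 + 2.8·45.5 + 11·-83.7) / (19 + 2.8 + 11)
= -1828.80 / 32.8 = -55.76 mV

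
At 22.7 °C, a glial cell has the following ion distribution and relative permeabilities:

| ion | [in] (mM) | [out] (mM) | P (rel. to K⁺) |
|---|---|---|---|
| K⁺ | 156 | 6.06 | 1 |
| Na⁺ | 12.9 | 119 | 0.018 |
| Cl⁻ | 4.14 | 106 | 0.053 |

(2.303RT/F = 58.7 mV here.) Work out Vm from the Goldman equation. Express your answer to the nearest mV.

-75 mV

Vm = 58.7 · log₁₀[(Σ P·[cation]ₒ + Σ P·[anion]ᵢ) / (Σ P·[cation]ᵢ + Σ P·[anion]ₒ)]
Numerator = 1×6.06 + 0.018×119 + 0.053×4.14 = 8.421
Denominator = 1×156 + 0.018×12.9 + 0.053×106 = 161.9
Vm = 58.7 · log₁₀(0.052032) = 58.7 × (-1.2837) = -75.35 mV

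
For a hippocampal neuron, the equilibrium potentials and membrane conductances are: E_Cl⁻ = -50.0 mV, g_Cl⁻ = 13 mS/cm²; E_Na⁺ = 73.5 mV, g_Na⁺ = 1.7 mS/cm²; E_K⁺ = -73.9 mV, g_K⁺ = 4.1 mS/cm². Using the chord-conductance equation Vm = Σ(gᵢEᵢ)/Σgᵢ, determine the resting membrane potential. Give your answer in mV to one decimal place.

-44.0 mV

Σ gᵢEᵢ = 13·(-50.0) + 1.7·(73.5) + 4.1·(-73.9) = -828.04
Σ gᵢ = 13 + 1.7 + 4.1 = 18.8
Vm = -828.04 / 18.8 = -44.04 mV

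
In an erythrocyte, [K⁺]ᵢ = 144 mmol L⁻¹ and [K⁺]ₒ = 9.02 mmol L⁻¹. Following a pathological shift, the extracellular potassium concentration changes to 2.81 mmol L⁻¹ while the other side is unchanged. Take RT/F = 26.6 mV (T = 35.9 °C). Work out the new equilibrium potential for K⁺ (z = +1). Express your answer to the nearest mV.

-105 mV

After the shift: [K⁺]_out = 2.81, [K⁺]_in = 144 mmol L⁻¹.
E_new = (26.6/1)·ln(2.81/144) = 26.60 · (-3.9366) = -104.71 mV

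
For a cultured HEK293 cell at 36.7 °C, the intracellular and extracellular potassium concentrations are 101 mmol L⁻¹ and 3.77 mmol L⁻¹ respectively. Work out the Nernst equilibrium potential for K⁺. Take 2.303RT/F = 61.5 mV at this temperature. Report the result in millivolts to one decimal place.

-87.8 mV

E = (61.5/z) · log₁₀([K⁺]_out/[K⁺]_in) with z = +1.
= (61.5/1) · log₁₀(3.77/101) = 61.50 · log₁₀(0.03733)
= 61.50 · (-1.4280) = -87.82 mV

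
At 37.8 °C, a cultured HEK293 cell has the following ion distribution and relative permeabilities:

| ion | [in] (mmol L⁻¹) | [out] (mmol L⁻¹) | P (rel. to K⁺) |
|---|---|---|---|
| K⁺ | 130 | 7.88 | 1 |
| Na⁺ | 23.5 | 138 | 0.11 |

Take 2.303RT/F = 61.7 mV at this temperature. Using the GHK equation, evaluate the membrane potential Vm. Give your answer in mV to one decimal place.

-46.9 mV

Vm = 61.7 · log₁₀[(Σ P·[cation]ₒ + Σ P·[anion]ᵢ) / (Σ P·[cation]ᵢ + Σ P·[anion]ₒ)]
Numerator = 1×7.88 + 0.11×138 = 23.06
Denominator = 1×130 + 0.11×23.5 = 132.6
Vm = 61.7 · log₁₀(0.17393) = 61.7 × (-0.7596) = -46.87 mV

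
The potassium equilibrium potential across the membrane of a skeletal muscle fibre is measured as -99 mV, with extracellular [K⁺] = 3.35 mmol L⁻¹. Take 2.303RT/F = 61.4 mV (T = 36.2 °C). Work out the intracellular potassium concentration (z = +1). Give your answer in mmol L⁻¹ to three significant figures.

137 mmol L⁻¹

Nernst: E = (61.4/1) · log₁₀([out]/[in]), so log₁₀([out]/[in]) = -99.0 × 1 / 61.4 = -1.6124.
[out]/[in] = 10^(-1.6124) = 0.02441.
[in] = 3.35 / 0.02441 = 137.2 mmol L⁻¹.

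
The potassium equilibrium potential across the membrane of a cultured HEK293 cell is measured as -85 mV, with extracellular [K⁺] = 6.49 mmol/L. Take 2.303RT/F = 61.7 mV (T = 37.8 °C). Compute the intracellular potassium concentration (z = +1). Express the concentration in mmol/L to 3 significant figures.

Nernst: E = (61.7/1) · log₁₀([out]/[in]), so log₁₀([out]/[in]) = -85.0 × 1 / 61.7 = -1.3776.
[out]/[in] = 10^(-1.3776) = 0.04191.
[in] = 6.49 / 0.04191 = 154.8 mmol/L.

155 mmol/L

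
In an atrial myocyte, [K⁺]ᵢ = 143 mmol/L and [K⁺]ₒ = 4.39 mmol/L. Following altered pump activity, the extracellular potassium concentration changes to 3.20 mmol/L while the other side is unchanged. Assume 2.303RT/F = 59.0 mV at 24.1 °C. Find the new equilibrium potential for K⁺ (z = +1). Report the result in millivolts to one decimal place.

After the shift: [K⁺]_out = 3.20, [K⁺]_in = 143 mmol/L.
E_new = (59.0/1)·log₁₀(3.20/143) = 59.00 · (-1.6502) = -97.36 mV

-97.4 mV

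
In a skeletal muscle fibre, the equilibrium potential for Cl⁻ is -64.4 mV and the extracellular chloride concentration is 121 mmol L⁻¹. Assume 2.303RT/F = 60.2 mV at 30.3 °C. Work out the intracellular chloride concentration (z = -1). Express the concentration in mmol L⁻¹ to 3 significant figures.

Nernst: E = (60.2/-1) · log₁₀([out]/[in]), so log₁₀([out]/[in]) = -64.4 × -1 / 60.2 = 1.0698.
[out]/[in] = 10^(1.0698) = 11.74.
[in] = 121 / 11.74 = 10.3 mmol L⁻¹.

10.3 mmol L⁻¹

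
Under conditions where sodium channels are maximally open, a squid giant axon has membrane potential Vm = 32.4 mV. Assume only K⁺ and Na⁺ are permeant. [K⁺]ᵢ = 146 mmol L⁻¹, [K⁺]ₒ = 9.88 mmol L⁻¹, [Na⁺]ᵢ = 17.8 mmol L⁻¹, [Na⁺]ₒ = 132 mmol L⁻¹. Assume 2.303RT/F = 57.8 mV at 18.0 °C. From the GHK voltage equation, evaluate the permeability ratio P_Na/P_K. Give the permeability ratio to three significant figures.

Let α = P_Na/P_K. GHK: Vm = 57.8·log₁₀[(Kₒ + α·Naₒ)/(Kᵢ + α·Naᵢ)].
10^(Vm/57.8) = 10^(32.4/57.8) = 3.6354
So 3.6354·(Kᵢ + α·Naᵢ) = Kₒ + α·Naₒ → α = (3.6354·146.0 − 9.88) / (132.0 − 3.6354·17.8)
α = (530.8 − 9.88) / (132.0 − 64.71) = 520.9/67.29 = 7.741

7.74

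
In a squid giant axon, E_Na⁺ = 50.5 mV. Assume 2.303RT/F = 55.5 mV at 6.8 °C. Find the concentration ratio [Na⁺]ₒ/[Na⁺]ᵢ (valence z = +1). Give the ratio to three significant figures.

8.13

log₁₀([out]/[in]) = E·z/(55.5) = 50.5 × 1 / 55.5 = 0.9099
[out]/[in] = 10^(0.9099) = 8.127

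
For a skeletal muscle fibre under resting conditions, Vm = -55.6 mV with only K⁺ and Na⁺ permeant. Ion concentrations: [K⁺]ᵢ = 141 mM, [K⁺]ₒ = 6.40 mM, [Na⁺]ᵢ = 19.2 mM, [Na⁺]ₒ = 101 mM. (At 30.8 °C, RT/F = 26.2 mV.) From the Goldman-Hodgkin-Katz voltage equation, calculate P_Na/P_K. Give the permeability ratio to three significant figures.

0.106

Let α = P_Na/P_K. GHK: Vm = 26.2·ln[(Kₒ + α·Naₒ)/(Kᵢ + α·Naᵢ)].
e^(Vm/26.2) = e^(-55.6/26.2) = 0.11978
So 0.11978·(Kᵢ + α·Naᵢ) = Kₒ + α·Naₒ → α = (0.11978·141.0 − 6.4) / (101.0 − 0.11978·19.2)
α = (16.89 − 6.4) / (101.0 − 2.3) = 10.49/98.7 = 0.1063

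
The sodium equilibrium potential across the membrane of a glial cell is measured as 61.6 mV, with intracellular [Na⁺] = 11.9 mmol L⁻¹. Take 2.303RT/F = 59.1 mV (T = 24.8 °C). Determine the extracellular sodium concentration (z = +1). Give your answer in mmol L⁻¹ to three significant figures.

Nernst: E = (59.1/1) · log₁₀([out]/[in]), so log₁₀([out]/[in]) = 61.6 × 1 / 59.1 = 1.0423.
[out]/[in] = 10^(1.0423) = 11.02.
[out] = 11.02 × 11.9 = 131.2 mmol L⁻¹.

131 mmol L⁻¹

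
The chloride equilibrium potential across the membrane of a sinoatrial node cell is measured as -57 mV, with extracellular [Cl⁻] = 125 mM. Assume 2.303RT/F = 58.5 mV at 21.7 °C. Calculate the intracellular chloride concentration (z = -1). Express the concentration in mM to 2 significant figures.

Nernst: E = (58.5/-1) · log₁₀([out]/[in]), so log₁₀([out]/[in]) = -57.0 × -1 / 58.5 = 0.9744.
[out]/[in] = 10^(0.9744) = 9.427.
[in] = 125 / 9.427 = 13.26 mM.

13 mM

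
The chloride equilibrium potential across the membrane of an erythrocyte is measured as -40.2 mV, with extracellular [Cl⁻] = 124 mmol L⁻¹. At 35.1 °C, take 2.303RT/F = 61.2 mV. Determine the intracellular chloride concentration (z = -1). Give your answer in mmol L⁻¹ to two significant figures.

27 mmol L⁻¹

Nernst: E = (61.2/-1) · log₁₀([out]/[in]), so log₁₀([out]/[in]) = -40.2 × -1 / 61.2 = 0.6569.
[out]/[in] = 10^(0.6569) = 4.538.
[in] = 124 / 4.538 = 27.32 mmol L⁻¹.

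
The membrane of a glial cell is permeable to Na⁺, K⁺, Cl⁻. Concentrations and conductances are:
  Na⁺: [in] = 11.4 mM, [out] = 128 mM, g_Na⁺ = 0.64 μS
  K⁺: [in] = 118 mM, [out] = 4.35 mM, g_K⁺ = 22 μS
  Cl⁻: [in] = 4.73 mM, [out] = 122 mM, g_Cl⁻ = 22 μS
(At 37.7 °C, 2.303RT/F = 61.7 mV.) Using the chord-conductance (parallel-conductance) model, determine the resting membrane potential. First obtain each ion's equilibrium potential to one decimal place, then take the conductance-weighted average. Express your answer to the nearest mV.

-86 mV

E_Na⁺ = (61.7/1)·log₁₀(128/11.4) = 64.8 mV
E_K⁺ = (61.7/1)·log₁₀(4.35/118) = -88.4 mV
E_Cl⁻ = (61.7/-1)·log₁₀(122/4.73) = -87.1 mV
Vm = (Σ gᵢEᵢ)/(Σ gᵢ) = (0.64·64.8 + 22·-88.4 + 22·-87.1) / (0.64 + 22 + 22)
= -3819.53 / 44.64 = -85.56 mV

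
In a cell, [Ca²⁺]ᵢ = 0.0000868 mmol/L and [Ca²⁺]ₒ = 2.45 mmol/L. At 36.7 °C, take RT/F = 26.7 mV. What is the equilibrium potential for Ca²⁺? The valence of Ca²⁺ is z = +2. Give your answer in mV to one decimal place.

E = (26.7/z) · ln([Ca²⁺]_out/[Ca²⁺]_in) with z = +2.
= (26.7/2) · ln(2.45/0.0000868) = 13.35 · ln(2.823e+04)
= 13.35 · (10.2480) = 136.81 mV

136.8 mV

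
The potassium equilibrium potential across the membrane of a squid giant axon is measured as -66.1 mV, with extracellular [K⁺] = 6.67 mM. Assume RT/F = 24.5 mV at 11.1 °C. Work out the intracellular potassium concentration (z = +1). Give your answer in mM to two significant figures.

99 mM

Nernst: E = (24.5/1) · ln([out]/[in]), so ln([out]/[in]) = -66.1 × 1 / 24.5 = -2.6980.
[out]/[in] = e^(-2.6980) = 0.06734.
[in] = 6.67 / 0.06734 = 99.05 mM.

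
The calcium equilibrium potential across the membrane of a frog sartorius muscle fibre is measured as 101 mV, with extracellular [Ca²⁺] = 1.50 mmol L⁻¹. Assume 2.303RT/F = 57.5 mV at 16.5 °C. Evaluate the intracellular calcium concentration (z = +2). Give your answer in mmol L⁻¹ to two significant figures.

Nernst: E = (57.5/2) · log₁₀([out]/[in]), so log₁₀([out]/[in]) = 101.0 × 2 / 57.5 = 3.5130.
[out]/[in] = 10^(3.5130) = 3259.
[in] = 1.50 / 3259 = 0.0004603 mmol L⁻¹.

0.00046 mmol L⁻¹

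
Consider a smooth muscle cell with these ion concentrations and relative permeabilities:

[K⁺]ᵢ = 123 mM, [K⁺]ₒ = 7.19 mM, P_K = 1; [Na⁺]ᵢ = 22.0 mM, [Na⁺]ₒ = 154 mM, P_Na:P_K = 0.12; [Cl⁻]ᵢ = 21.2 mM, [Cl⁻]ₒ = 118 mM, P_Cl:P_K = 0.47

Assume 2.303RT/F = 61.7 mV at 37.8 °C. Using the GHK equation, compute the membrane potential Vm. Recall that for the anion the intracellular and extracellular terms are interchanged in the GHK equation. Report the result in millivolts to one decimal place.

-43.6 mV

Vm = 61.7 · log₁₀[(Σ P·[cation]ₒ + Σ P·[anion]ᵢ) / (Σ P·[cation]ᵢ + Σ P·[anion]ₒ)]
Numerator = 1×7.19 + 0.12×154 + 0.47×21.2 = 35.63
Denominator = 1×123 + 0.12×22.0 + 0.47×118 = 181.1
Vm = 61.7 · log₁₀(0.19676) = 61.7 × (-0.7061) = -43.56 mV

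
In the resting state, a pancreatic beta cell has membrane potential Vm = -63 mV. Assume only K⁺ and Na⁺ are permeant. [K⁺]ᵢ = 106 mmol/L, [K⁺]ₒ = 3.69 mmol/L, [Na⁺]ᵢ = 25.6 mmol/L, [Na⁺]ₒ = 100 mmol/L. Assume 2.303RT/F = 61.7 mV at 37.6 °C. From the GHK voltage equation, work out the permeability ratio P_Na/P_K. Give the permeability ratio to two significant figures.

Let α = P_Na/P_K. GHK: Vm = 61.7·log₁₀[(Kₒ + α·Naₒ)/(Kᵢ + α·Naᵢ)].
10^(Vm/61.7) = 10^(-63.0/61.7) = 0.095264
So 0.095264·(Kᵢ + α·Naᵢ) = Kₒ + α·Naₒ → α = (0.095264·106.0 − 3.69) / (100.0 − 0.095264·25.6)
α = (10.1 − 3.69) / (100.0 − 2.439) = 6.408/97.56 = 0.06568

0.066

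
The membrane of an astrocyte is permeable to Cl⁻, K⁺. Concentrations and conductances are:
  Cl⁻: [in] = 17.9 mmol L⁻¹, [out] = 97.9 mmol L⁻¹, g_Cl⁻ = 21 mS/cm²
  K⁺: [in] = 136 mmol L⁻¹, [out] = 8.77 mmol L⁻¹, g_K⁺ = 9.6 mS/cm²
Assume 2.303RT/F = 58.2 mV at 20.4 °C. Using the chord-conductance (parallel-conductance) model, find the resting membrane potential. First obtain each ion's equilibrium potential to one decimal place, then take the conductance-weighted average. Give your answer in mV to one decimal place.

E_Cl⁻ = (58.2/-1)·log₁₀(97.9/17.9) = -42.9 mV
E_K⁺ = (58.2/1)·log₁₀(8.77/136) = -69.3 mV
Vm = (Σ gᵢEᵢ)/(Σ gᵢ) = (21·-42.9 + 9.6·-69.3) / (21 + 9.6)
= -1566.18 / 30.6 = -51.18 mV

-51.2 mV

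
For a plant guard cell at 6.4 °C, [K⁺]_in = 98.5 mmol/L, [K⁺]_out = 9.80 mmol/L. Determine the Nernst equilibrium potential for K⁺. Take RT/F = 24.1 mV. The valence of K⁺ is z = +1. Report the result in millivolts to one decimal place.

E = (24.1/z) · ln([K⁺]_out/[K⁺]_in) with z = +1.
= (24.1/1) · ln(9.80/98.5) = 24.10 · ln(0.09949)
= 24.10 · (-2.3077) = -55.61 mV

-55.6 mV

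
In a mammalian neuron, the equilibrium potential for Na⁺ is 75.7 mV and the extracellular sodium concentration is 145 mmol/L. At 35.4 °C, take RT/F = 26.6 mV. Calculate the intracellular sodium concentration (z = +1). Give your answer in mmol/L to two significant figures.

8.4 mmol/L

Nernst: E = (26.6/1) · ln([out]/[in]), so ln([out]/[in]) = 75.7 × 1 / 26.6 = 2.8459.
[out]/[in] = e^(2.8459) = 17.22.
[in] = 145 / 17.22 = 8.422 mmol/L.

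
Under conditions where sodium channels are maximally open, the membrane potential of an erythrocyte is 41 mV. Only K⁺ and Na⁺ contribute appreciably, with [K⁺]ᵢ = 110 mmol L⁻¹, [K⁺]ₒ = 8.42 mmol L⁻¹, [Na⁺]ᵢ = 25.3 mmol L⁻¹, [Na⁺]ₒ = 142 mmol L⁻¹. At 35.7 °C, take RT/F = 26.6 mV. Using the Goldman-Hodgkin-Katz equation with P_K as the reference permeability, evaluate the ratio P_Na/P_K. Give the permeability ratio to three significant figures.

21.2

Let α = P_Na/P_K. GHK: Vm = 26.6·ln[(Kₒ + α·Naₒ)/(Kᵢ + α·Naᵢ)].
e^(Vm/26.6) = e^(41.0/26.6) = 4.6709
So 4.6709·(Kᵢ + α·Naᵢ) = Kₒ + α·Naₒ → α = (4.6709·110.0 − 8.42) / (142.0 − 4.6709·25.3)
α = (513.8 − 8.42) / (142.0 − 118.2) = 505.4/23.83 = 21.21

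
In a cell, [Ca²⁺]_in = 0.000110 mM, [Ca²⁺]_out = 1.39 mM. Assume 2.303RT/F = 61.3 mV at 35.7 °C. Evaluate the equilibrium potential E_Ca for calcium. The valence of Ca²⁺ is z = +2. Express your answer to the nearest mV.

E = (61.3/z) · log₁₀([Ca²⁺]_out/[Ca²⁺]_in) with z = +2.
= (61.3/2) · log₁₀(1.39/0.000110) = 30.65 · log₁₀(1.264e+04)
= 30.65 · (4.1016) = 125.71 mV

126 mV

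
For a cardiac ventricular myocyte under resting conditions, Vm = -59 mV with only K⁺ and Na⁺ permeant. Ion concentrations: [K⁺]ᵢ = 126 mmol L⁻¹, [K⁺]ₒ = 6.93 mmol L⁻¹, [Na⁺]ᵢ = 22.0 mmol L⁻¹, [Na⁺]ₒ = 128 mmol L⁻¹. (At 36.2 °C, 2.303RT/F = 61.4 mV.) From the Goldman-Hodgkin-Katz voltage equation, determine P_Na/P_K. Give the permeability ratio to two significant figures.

Let α = P_Na/P_K. GHK: Vm = 61.4·log₁₀[(Kₒ + α·Naₒ)/(Kᵢ + α·Naᵢ)].
10^(Vm/61.4) = 10^(-59.0/61.4) = 0.10942
So 0.10942·(Kᵢ + α·Naᵢ) = Kₒ + α·Naₒ → α = (0.10942·126.0 − 6.93) / (128.0 − 0.10942·22.0)
α = (13.79 − 6.93) / (128.0 − 2.407) = 6.857/125.6 = 0.05459

0.055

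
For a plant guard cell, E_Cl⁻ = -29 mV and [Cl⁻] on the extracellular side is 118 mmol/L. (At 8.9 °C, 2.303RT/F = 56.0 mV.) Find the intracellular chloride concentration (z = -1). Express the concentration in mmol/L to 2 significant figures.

Nernst: E = (56.0/-1) · log₁₀([out]/[in]), so log₁₀([out]/[in]) = -29.0 × -1 / 56.0 = 0.5179.
[out]/[in] = 10^(0.5179) = 3.295.
[in] = 118 / 3.295 = 35.81 mmol/L.

36 mmol/L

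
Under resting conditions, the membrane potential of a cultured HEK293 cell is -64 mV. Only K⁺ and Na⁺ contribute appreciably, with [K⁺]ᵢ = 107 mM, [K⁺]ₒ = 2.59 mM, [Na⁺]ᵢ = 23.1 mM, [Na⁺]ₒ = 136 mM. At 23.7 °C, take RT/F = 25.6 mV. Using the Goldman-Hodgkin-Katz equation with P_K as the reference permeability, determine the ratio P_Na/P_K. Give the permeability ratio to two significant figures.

Let α = P_Na/P_K. GHK: Vm = 25.6·ln[(Kₒ + α·Naₒ)/(Kᵢ + α·Naᵢ)].
e^(Vm/25.6) = e^(-64.0/25.6) = 0.082085
So 0.082085·(Kᵢ + α·Naᵢ) = Kₒ + α·Naₒ → α = (0.082085·107.0 − 2.59) / (136.0 − 0.082085·23.1)
α = (8.783 − 2.59) / (136.0 − 1.896) = 6.193/134.1 = 0.04618

0.046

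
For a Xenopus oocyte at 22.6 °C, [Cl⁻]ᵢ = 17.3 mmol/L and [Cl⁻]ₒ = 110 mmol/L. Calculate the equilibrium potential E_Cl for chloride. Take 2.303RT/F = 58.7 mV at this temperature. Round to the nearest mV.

-47 mV

E = (58.7/z) · log₁₀([Cl⁻]_out/[Cl⁻]_in) with z = -1.
For an anion, dividing by z = -1 reverses the sign.
= (58.7/-1) · log₁₀(110/17.3) = -58.70 · log₁₀(6.358)
= -58.70 · (0.8033) = -47.16 mV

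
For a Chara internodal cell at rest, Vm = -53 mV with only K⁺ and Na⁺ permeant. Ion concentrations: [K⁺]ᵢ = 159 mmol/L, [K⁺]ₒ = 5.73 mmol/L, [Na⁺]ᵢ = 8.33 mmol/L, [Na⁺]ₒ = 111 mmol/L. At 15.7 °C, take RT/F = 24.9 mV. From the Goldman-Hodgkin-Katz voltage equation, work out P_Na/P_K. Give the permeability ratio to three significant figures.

0.120

Let α = P_Na/P_K. GHK: Vm = 24.9·ln[(Kₒ + α·Naₒ)/(Kᵢ + α·Naᵢ)].
e^(Vm/24.9) = e^(-53.0/24.9) = 0.11901
So 0.11901·(Kᵢ + α·Naᵢ) = Kₒ + α·Naₒ → α = (0.11901·159.0 − 5.73) / (111.0 − 0.11901·8.33)
α = (18.92 − 5.73) / (111.0 − 0.9914) = 13.19/110 = 0.1199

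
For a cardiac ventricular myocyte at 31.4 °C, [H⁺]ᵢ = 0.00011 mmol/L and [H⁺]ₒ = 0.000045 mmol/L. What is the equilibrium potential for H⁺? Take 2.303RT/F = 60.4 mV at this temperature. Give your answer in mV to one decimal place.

-23.4 mV

E = (60.4/z) · log₁₀([H⁺]_out/[H⁺]_in) with z = +1.
= (60.4/1) · log₁₀(0.000045/0.00011) = 60.40 · log₁₀(0.4091)
= 60.40 · (-0.3882) = -23.45 mV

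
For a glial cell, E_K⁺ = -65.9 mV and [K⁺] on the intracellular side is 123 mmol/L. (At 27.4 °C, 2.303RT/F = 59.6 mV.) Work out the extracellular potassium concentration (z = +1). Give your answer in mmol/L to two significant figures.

9.6 mmol/L

Nernst: E = (59.6/1) · log₁₀([out]/[in]), so log₁₀([out]/[in]) = -65.9 × 1 / 59.6 = -1.1057.
[out]/[in] = 10^(-1.1057) = 0.0784.
[out] = 0.0784 × 123 = 9.643 mmol/L.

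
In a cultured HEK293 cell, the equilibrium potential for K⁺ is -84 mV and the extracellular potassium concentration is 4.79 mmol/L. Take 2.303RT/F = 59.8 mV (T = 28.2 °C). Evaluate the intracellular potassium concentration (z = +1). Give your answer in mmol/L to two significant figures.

120 mmol/L

Nernst: E = (59.8/1) · log₁₀([out]/[in]), so log₁₀([out]/[in]) = -84.0 × 1 / 59.8 = -1.4047.
[out]/[in] = 10^(-1.4047) = 0.03938.
[in] = 4.79 / 0.03938 = 121.6 mmol/L.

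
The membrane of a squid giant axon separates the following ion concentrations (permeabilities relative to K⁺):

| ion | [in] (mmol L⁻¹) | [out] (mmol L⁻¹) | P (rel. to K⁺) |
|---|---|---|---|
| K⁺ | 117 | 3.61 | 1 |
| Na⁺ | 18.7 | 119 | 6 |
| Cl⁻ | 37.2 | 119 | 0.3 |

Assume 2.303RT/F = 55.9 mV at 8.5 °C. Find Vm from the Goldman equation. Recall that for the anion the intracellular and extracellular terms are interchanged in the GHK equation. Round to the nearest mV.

25 mV

Vm = 55.9 · log₁₀[(Σ P·[cation]ₒ + Σ P·[anion]ᵢ) / (Σ P·[cation]ᵢ + Σ P·[anion]ₒ)]
Numerator = 1×3.61 + 6×119 + 0.3×37.2 = 728.8
Denominator = 1×117 + 6×18.7 + 0.3×119 = 264.9
Vm = 55.9 · log₁₀(2.7511) = 55.9 × (0.4395) = 24.57 mV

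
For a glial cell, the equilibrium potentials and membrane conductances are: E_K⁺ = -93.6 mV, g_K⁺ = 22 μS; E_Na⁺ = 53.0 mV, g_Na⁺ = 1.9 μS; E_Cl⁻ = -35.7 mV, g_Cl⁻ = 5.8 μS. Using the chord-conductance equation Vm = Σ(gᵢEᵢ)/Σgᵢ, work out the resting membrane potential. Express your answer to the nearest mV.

-73 mV

Σ gᵢEᵢ = 22·(-93.6) + 1.9·(53.0) + 5.8·(-35.7) = -2165.56
Σ gᵢ = 22 + 1.9 + 5.8 = 29.7
Vm = -2165.56 / 29.7 = -72.91 mV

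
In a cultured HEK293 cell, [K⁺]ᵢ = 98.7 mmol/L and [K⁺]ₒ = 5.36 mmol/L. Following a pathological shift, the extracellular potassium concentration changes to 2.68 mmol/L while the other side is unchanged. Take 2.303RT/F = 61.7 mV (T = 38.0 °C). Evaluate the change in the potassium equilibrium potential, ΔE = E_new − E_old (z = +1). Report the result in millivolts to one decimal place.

-18.6 mV

E_old = (61.7/1)·log₁₀(5.36/98.7) = -78.06 mV
E_new = (61.7/1)·log₁₀(2.68/98.7) = -96.63 mV
ΔE = -96.63 − (-78.06) = -18.57 mV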